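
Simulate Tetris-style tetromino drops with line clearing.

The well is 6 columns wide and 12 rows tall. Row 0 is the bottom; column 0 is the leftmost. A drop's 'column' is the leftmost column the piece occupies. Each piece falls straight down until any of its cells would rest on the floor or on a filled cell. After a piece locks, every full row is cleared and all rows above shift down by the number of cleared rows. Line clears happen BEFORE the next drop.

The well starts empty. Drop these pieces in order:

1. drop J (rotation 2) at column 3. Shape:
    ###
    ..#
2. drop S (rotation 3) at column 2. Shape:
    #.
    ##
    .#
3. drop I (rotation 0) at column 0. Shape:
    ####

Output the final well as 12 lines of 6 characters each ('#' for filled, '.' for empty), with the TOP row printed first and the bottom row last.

Answer: ......
......
......
......
......
......
####..
..#...
..##..
...#..
...###
.....#

Derivation:
Drop 1: J rot2 at col 3 lands with bottom-row=0; cleared 0 line(s) (total 0); column heights now [0 0 0 2 2 2], max=2
Drop 2: S rot3 at col 2 lands with bottom-row=2; cleared 0 line(s) (total 0); column heights now [0 0 5 4 2 2], max=5
Drop 3: I rot0 at col 0 lands with bottom-row=5; cleared 0 line(s) (total 0); column heights now [6 6 6 6 2 2], max=6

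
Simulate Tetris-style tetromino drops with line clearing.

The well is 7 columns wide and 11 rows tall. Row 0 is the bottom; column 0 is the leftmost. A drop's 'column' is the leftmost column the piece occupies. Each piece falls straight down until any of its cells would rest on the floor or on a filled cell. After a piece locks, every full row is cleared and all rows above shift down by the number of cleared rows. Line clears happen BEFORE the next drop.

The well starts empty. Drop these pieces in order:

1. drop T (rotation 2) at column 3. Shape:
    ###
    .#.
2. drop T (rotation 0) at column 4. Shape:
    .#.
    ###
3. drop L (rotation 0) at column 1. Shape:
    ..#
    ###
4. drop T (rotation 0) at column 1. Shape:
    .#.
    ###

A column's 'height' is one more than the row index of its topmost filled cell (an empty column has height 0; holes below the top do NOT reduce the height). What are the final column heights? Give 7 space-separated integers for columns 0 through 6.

Drop 1: T rot2 at col 3 lands with bottom-row=0; cleared 0 line(s) (total 0); column heights now [0 0 0 2 2 2 0], max=2
Drop 2: T rot0 at col 4 lands with bottom-row=2; cleared 0 line(s) (total 0); column heights now [0 0 0 2 3 4 3], max=4
Drop 3: L rot0 at col 1 lands with bottom-row=2; cleared 0 line(s) (total 0); column heights now [0 3 3 4 3 4 3], max=4
Drop 4: T rot0 at col 1 lands with bottom-row=4; cleared 0 line(s) (total 0); column heights now [0 5 6 5 3 4 3], max=6

Answer: 0 5 6 5 3 4 3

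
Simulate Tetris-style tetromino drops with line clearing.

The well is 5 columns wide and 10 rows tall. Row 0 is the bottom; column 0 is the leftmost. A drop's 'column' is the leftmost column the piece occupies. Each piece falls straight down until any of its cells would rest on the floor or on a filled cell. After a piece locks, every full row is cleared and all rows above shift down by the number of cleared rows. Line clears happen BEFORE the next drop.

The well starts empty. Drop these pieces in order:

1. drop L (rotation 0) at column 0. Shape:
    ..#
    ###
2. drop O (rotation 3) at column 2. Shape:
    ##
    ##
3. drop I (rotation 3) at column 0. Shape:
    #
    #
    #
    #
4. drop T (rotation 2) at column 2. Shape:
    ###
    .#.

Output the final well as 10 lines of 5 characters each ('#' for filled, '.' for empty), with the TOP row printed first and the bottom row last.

Answer: .....
.....
.....
.....
..###
#..#.
#.##.
#.##.
#.#..
###..

Derivation:
Drop 1: L rot0 at col 0 lands with bottom-row=0; cleared 0 line(s) (total 0); column heights now [1 1 2 0 0], max=2
Drop 2: O rot3 at col 2 lands with bottom-row=2; cleared 0 line(s) (total 0); column heights now [1 1 4 4 0], max=4
Drop 3: I rot3 at col 0 lands with bottom-row=1; cleared 0 line(s) (total 0); column heights now [5 1 4 4 0], max=5
Drop 4: T rot2 at col 2 lands with bottom-row=4; cleared 0 line(s) (total 0); column heights now [5 1 6 6 6], max=6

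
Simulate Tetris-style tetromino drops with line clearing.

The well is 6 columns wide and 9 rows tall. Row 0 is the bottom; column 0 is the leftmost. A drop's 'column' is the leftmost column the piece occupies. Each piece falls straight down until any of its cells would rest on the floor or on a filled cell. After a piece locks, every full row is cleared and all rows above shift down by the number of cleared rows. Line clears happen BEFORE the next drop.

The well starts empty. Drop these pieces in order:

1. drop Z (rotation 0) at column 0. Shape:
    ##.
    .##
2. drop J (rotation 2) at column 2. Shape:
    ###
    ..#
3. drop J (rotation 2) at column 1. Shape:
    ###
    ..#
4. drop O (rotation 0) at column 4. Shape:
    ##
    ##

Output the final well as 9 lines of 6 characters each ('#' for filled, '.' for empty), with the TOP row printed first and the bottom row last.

Answer: ......
......
......
......
......
.#####
...###
#####.
.##.#.

Derivation:
Drop 1: Z rot0 at col 0 lands with bottom-row=0; cleared 0 line(s) (total 0); column heights now [2 2 1 0 0 0], max=2
Drop 2: J rot2 at col 2 lands with bottom-row=0; cleared 0 line(s) (total 0); column heights now [2 2 2 2 2 0], max=2
Drop 3: J rot2 at col 1 lands with bottom-row=2; cleared 0 line(s) (total 0); column heights now [2 4 4 4 2 0], max=4
Drop 4: O rot0 at col 4 lands with bottom-row=2; cleared 0 line(s) (total 0); column heights now [2 4 4 4 4 4], max=4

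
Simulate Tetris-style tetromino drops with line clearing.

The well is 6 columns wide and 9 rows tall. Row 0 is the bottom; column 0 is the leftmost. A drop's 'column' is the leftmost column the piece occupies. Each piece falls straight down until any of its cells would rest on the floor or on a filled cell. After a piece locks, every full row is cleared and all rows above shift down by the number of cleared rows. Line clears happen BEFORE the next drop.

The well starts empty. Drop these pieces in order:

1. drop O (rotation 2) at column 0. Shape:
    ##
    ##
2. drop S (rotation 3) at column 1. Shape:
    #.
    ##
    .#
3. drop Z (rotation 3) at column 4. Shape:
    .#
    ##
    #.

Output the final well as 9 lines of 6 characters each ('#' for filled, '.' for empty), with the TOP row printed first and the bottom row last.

Drop 1: O rot2 at col 0 lands with bottom-row=0; cleared 0 line(s) (total 0); column heights now [2 2 0 0 0 0], max=2
Drop 2: S rot3 at col 1 lands with bottom-row=1; cleared 0 line(s) (total 0); column heights now [2 4 3 0 0 0], max=4
Drop 3: Z rot3 at col 4 lands with bottom-row=0; cleared 0 line(s) (total 0); column heights now [2 4 3 0 2 3], max=4

Answer: ......
......
......
......
......
.#....
.##..#
###.##
##..#.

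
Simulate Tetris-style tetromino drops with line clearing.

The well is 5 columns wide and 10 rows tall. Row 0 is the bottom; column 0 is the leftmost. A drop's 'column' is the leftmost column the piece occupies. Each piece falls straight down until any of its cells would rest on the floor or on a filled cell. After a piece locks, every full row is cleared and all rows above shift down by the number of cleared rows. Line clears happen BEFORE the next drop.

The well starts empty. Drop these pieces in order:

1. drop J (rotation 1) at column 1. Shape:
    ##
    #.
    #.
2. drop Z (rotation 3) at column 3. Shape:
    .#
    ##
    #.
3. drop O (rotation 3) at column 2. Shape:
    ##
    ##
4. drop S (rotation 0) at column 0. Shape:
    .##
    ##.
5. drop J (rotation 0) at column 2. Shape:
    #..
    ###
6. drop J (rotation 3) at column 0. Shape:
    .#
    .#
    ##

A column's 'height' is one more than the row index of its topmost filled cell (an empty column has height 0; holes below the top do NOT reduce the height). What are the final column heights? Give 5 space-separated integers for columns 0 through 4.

Answer: 5 8 7 5 3

Derivation:
Drop 1: J rot1 at col 1 lands with bottom-row=0; cleared 0 line(s) (total 0); column heights now [0 3 3 0 0], max=3
Drop 2: Z rot3 at col 3 lands with bottom-row=0; cleared 0 line(s) (total 0); column heights now [0 3 3 2 3], max=3
Drop 3: O rot3 at col 2 lands with bottom-row=3; cleared 0 line(s) (total 0); column heights now [0 3 5 5 3], max=5
Drop 4: S rot0 at col 0 lands with bottom-row=4; cleared 0 line(s) (total 0); column heights now [5 6 6 5 3], max=6
Drop 5: J rot0 at col 2 lands with bottom-row=6; cleared 0 line(s) (total 0); column heights now [5 6 8 7 7], max=8
Drop 6: J rot3 at col 0 lands with bottom-row=6; cleared 1 line(s) (total 1); column heights now [5 8 7 5 3], max=8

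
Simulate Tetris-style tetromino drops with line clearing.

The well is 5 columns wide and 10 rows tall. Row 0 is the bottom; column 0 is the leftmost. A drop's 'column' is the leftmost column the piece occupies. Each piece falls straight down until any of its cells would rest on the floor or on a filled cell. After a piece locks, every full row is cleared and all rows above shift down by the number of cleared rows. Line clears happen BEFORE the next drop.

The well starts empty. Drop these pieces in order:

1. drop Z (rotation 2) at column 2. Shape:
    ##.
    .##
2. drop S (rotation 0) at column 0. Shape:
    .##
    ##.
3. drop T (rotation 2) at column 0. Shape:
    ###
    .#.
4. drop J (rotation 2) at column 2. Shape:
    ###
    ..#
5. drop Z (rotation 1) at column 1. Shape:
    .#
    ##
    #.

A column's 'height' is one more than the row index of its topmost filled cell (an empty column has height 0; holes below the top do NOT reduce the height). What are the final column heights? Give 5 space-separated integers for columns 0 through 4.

Drop 1: Z rot2 at col 2 lands with bottom-row=0; cleared 0 line(s) (total 0); column heights now [0 0 2 2 1], max=2
Drop 2: S rot0 at col 0 lands with bottom-row=1; cleared 0 line(s) (total 0); column heights now [2 3 3 2 1], max=3
Drop 3: T rot2 at col 0 lands with bottom-row=3; cleared 0 line(s) (total 0); column heights now [5 5 5 2 1], max=5
Drop 4: J rot2 at col 2 lands with bottom-row=4; cleared 0 line(s) (total 0); column heights now [5 5 6 6 6], max=6
Drop 5: Z rot1 at col 1 lands with bottom-row=5; cleared 0 line(s) (total 0); column heights now [5 7 8 6 6], max=8

Answer: 5 7 8 6 6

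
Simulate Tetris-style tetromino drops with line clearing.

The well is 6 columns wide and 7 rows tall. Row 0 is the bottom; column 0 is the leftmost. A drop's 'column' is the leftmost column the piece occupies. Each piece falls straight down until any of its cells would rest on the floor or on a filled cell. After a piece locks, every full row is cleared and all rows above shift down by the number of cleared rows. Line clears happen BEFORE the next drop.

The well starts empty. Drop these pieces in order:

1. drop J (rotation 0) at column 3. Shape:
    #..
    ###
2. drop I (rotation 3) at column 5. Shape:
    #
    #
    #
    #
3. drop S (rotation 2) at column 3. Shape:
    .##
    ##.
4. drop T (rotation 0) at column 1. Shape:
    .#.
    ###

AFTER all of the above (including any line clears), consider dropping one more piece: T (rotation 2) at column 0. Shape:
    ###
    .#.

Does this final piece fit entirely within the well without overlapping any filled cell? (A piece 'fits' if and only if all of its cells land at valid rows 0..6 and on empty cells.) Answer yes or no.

Drop 1: J rot0 at col 3 lands with bottom-row=0; cleared 0 line(s) (total 0); column heights now [0 0 0 2 1 1], max=2
Drop 2: I rot3 at col 5 lands with bottom-row=1; cleared 0 line(s) (total 0); column heights now [0 0 0 2 1 5], max=5
Drop 3: S rot2 at col 3 lands with bottom-row=4; cleared 0 line(s) (total 0); column heights now [0 0 0 5 6 6], max=6
Drop 4: T rot0 at col 1 lands with bottom-row=5; cleared 0 line(s) (total 0); column heights now [0 6 7 6 6 6], max=7
Test piece T rot2 at col 0 (width 3): heights before test = [0 6 7 6 6 6]; fits = False

Answer: no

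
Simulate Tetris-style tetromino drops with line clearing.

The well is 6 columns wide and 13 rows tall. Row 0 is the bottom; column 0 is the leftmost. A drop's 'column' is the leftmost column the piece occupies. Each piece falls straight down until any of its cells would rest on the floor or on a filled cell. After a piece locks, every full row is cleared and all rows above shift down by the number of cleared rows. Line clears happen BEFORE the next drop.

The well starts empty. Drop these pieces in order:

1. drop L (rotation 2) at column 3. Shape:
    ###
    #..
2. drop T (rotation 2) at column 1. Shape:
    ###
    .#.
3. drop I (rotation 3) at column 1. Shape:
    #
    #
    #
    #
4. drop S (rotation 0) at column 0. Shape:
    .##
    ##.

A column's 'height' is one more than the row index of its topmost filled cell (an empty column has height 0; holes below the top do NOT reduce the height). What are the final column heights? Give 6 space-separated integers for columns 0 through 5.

Answer: 8 9 9 3 2 2

Derivation:
Drop 1: L rot2 at col 3 lands with bottom-row=0; cleared 0 line(s) (total 0); column heights now [0 0 0 2 2 2], max=2
Drop 2: T rot2 at col 1 lands with bottom-row=1; cleared 0 line(s) (total 0); column heights now [0 3 3 3 2 2], max=3
Drop 3: I rot3 at col 1 lands with bottom-row=3; cleared 0 line(s) (total 0); column heights now [0 7 3 3 2 2], max=7
Drop 4: S rot0 at col 0 lands with bottom-row=7; cleared 0 line(s) (total 0); column heights now [8 9 9 3 2 2], max=9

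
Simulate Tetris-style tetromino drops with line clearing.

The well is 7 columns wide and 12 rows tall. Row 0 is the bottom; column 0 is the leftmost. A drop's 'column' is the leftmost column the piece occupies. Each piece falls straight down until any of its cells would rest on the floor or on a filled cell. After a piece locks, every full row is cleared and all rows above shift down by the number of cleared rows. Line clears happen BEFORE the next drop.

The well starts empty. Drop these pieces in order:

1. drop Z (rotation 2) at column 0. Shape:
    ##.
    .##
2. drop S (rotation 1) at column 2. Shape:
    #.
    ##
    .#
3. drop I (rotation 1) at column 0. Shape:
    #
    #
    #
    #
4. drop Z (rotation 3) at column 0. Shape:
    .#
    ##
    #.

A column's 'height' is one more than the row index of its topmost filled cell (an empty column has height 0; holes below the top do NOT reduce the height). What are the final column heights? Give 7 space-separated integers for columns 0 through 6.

Answer: 8 9 3 2 0 0 0

Derivation:
Drop 1: Z rot2 at col 0 lands with bottom-row=0; cleared 0 line(s) (total 0); column heights now [2 2 1 0 0 0 0], max=2
Drop 2: S rot1 at col 2 lands with bottom-row=0; cleared 0 line(s) (total 0); column heights now [2 2 3 2 0 0 0], max=3
Drop 3: I rot1 at col 0 lands with bottom-row=2; cleared 0 line(s) (total 0); column heights now [6 2 3 2 0 0 0], max=6
Drop 4: Z rot3 at col 0 lands with bottom-row=6; cleared 0 line(s) (total 0); column heights now [8 9 3 2 0 0 0], max=9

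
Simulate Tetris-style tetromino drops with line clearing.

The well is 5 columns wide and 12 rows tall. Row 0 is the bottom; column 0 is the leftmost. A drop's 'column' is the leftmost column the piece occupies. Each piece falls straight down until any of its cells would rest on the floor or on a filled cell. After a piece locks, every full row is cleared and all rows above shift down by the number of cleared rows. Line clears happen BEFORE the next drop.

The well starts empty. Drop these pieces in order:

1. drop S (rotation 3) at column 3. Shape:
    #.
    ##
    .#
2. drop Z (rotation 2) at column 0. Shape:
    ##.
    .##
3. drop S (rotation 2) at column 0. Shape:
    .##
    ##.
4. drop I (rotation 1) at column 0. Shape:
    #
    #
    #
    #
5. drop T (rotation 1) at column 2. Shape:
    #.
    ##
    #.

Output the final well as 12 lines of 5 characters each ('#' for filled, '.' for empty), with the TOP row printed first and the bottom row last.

Answer: .....
.....
.....
.....
.....
#.#..
#.##.
#.#..
###..
##.#.
##.##
.##.#

Derivation:
Drop 1: S rot3 at col 3 lands with bottom-row=0; cleared 0 line(s) (total 0); column heights now [0 0 0 3 2], max=3
Drop 2: Z rot2 at col 0 lands with bottom-row=0; cleared 0 line(s) (total 0); column heights now [2 2 1 3 2], max=3
Drop 3: S rot2 at col 0 lands with bottom-row=2; cleared 0 line(s) (total 0); column heights now [3 4 4 3 2], max=4
Drop 4: I rot1 at col 0 lands with bottom-row=3; cleared 0 line(s) (total 0); column heights now [7 4 4 3 2], max=7
Drop 5: T rot1 at col 2 lands with bottom-row=4; cleared 0 line(s) (total 0); column heights now [7 4 7 6 2], max=7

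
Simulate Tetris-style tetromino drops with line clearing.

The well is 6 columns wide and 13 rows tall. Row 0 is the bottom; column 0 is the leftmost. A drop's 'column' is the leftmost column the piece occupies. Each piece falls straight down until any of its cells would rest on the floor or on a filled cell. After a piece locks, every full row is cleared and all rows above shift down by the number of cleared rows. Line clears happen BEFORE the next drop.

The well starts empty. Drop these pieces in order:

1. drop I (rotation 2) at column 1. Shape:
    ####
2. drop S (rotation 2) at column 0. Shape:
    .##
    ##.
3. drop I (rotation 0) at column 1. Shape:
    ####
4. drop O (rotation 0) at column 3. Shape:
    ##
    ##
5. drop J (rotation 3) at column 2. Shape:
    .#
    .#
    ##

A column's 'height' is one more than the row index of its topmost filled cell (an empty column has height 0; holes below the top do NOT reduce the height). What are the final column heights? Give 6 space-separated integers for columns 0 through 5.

Answer: 2 4 7 9 6 0

Derivation:
Drop 1: I rot2 at col 1 lands with bottom-row=0; cleared 0 line(s) (total 0); column heights now [0 1 1 1 1 0], max=1
Drop 2: S rot2 at col 0 lands with bottom-row=1; cleared 0 line(s) (total 0); column heights now [2 3 3 1 1 0], max=3
Drop 3: I rot0 at col 1 lands with bottom-row=3; cleared 0 line(s) (total 0); column heights now [2 4 4 4 4 0], max=4
Drop 4: O rot0 at col 3 lands with bottom-row=4; cleared 0 line(s) (total 0); column heights now [2 4 4 6 6 0], max=6
Drop 5: J rot3 at col 2 lands with bottom-row=6; cleared 0 line(s) (total 0); column heights now [2 4 7 9 6 0], max=9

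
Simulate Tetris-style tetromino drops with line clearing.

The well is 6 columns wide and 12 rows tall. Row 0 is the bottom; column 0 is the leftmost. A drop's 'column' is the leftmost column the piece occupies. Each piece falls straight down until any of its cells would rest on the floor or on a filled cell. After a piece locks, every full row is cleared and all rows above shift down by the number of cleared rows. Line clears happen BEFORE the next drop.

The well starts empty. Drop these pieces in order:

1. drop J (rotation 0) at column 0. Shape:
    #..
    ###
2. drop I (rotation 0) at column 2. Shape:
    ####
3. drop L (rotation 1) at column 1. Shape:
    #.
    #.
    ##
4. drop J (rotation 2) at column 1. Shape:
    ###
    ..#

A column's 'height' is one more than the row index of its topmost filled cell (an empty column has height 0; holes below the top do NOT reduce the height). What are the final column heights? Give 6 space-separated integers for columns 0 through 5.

Drop 1: J rot0 at col 0 lands with bottom-row=0; cleared 0 line(s) (total 0); column heights now [2 1 1 0 0 0], max=2
Drop 2: I rot0 at col 2 lands with bottom-row=1; cleared 0 line(s) (total 0); column heights now [2 1 2 2 2 2], max=2
Drop 3: L rot1 at col 1 lands with bottom-row=2; cleared 0 line(s) (total 0); column heights now [2 5 3 2 2 2], max=5
Drop 4: J rot2 at col 1 lands with bottom-row=4; cleared 0 line(s) (total 0); column heights now [2 6 6 6 2 2], max=6

Answer: 2 6 6 6 2 2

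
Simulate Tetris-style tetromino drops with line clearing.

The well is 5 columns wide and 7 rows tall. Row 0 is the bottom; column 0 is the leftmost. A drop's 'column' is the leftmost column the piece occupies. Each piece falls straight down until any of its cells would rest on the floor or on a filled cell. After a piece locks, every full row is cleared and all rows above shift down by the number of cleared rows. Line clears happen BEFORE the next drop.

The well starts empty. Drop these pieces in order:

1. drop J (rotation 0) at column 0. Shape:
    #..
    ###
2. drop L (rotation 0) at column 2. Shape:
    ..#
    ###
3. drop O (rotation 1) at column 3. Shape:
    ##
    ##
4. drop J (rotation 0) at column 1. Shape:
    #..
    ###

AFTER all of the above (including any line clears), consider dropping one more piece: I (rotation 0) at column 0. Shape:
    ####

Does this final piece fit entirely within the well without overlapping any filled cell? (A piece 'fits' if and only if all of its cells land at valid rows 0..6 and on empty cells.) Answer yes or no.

Drop 1: J rot0 at col 0 lands with bottom-row=0; cleared 0 line(s) (total 0); column heights now [2 1 1 0 0], max=2
Drop 2: L rot0 at col 2 lands with bottom-row=1; cleared 0 line(s) (total 0); column heights now [2 1 2 2 3], max=3
Drop 3: O rot1 at col 3 lands with bottom-row=3; cleared 0 line(s) (total 0); column heights now [2 1 2 5 5], max=5
Drop 4: J rot0 at col 1 lands with bottom-row=5; cleared 0 line(s) (total 0); column heights now [2 7 6 6 5], max=7
Test piece I rot0 at col 0 (width 4): heights before test = [2 7 6 6 5]; fits = False

Answer: no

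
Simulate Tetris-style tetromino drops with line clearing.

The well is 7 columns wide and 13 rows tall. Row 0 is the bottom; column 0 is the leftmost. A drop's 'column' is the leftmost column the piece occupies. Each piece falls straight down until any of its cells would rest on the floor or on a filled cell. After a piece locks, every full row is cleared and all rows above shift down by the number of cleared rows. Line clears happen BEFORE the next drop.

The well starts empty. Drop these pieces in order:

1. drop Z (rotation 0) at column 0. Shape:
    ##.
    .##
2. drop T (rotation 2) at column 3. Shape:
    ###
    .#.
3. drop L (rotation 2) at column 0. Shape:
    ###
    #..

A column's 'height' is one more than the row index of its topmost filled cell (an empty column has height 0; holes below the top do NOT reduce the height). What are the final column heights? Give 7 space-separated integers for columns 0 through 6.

Answer: 4 4 4 2 2 2 0

Derivation:
Drop 1: Z rot0 at col 0 lands with bottom-row=0; cleared 0 line(s) (total 0); column heights now [2 2 1 0 0 0 0], max=2
Drop 2: T rot2 at col 3 lands with bottom-row=0; cleared 0 line(s) (total 0); column heights now [2 2 1 2 2 2 0], max=2
Drop 3: L rot2 at col 0 lands with bottom-row=2; cleared 0 line(s) (total 0); column heights now [4 4 4 2 2 2 0], max=4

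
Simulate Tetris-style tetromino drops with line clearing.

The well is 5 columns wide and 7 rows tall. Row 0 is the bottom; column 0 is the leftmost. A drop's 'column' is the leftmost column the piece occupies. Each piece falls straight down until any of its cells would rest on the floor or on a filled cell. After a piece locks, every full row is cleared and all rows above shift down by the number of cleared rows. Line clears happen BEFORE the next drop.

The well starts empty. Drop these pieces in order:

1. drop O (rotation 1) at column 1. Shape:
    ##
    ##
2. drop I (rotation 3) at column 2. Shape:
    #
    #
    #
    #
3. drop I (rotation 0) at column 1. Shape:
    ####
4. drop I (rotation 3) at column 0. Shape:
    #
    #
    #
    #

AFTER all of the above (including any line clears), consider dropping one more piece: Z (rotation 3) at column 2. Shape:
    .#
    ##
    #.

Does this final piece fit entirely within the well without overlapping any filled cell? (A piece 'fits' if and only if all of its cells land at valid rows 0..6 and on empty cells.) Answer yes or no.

Answer: no

Derivation:
Drop 1: O rot1 at col 1 lands with bottom-row=0; cleared 0 line(s) (total 0); column heights now [0 2 2 0 0], max=2
Drop 2: I rot3 at col 2 lands with bottom-row=2; cleared 0 line(s) (total 0); column heights now [0 2 6 0 0], max=6
Drop 3: I rot0 at col 1 lands with bottom-row=6; cleared 0 line(s) (total 0); column heights now [0 7 7 7 7], max=7
Drop 4: I rot3 at col 0 lands with bottom-row=0; cleared 0 line(s) (total 0); column heights now [4 7 7 7 7], max=7
Test piece Z rot3 at col 2 (width 2): heights before test = [4 7 7 7 7]; fits = False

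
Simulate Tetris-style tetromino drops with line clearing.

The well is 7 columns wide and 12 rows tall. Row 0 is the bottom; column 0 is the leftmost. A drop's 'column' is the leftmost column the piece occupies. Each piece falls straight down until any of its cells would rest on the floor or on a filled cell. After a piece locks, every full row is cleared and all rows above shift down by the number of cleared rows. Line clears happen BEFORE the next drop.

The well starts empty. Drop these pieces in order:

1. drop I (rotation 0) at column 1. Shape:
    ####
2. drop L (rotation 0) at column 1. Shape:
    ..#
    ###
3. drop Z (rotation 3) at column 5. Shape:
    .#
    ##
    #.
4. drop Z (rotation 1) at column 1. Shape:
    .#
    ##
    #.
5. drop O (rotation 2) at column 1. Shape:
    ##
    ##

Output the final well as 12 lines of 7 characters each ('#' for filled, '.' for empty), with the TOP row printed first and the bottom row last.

Answer: .......
.......
.......
.......
.......
.##....
.##....
..#....
.##....
.#.#..#
.###.##
.#####.

Derivation:
Drop 1: I rot0 at col 1 lands with bottom-row=0; cleared 0 line(s) (total 0); column heights now [0 1 1 1 1 0 0], max=1
Drop 2: L rot0 at col 1 lands with bottom-row=1; cleared 0 line(s) (total 0); column heights now [0 2 2 3 1 0 0], max=3
Drop 3: Z rot3 at col 5 lands with bottom-row=0; cleared 0 line(s) (total 0); column heights now [0 2 2 3 1 2 3], max=3
Drop 4: Z rot1 at col 1 lands with bottom-row=2; cleared 0 line(s) (total 0); column heights now [0 4 5 3 1 2 3], max=5
Drop 5: O rot2 at col 1 lands with bottom-row=5; cleared 0 line(s) (total 0); column heights now [0 7 7 3 1 2 3], max=7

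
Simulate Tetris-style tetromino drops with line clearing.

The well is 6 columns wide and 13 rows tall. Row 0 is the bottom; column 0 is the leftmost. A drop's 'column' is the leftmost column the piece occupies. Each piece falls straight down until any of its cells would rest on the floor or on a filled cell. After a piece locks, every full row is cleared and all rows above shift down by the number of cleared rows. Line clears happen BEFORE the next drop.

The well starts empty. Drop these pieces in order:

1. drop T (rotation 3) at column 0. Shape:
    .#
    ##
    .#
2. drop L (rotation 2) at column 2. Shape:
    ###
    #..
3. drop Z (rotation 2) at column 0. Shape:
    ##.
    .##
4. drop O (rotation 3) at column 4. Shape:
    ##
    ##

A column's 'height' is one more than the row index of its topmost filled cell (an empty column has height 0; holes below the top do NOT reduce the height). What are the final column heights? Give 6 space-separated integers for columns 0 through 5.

Answer: 5 5 4 2 4 4

Derivation:
Drop 1: T rot3 at col 0 lands with bottom-row=0; cleared 0 line(s) (total 0); column heights now [2 3 0 0 0 0], max=3
Drop 2: L rot2 at col 2 lands with bottom-row=0; cleared 0 line(s) (total 0); column heights now [2 3 2 2 2 0], max=3
Drop 3: Z rot2 at col 0 lands with bottom-row=3; cleared 0 line(s) (total 0); column heights now [5 5 4 2 2 0], max=5
Drop 4: O rot3 at col 4 lands with bottom-row=2; cleared 0 line(s) (total 0); column heights now [5 5 4 2 4 4], max=5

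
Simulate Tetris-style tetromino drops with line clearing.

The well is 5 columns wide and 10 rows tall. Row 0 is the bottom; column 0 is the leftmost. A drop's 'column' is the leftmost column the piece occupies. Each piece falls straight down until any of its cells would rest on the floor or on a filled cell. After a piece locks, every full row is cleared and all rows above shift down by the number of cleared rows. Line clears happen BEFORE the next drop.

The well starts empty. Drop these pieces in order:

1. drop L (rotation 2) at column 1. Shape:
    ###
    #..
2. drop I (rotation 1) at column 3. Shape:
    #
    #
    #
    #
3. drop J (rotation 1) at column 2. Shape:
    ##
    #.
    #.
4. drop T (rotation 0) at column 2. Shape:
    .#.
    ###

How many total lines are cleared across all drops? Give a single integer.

Drop 1: L rot2 at col 1 lands with bottom-row=0; cleared 0 line(s) (total 0); column heights now [0 2 2 2 0], max=2
Drop 2: I rot1 at col 3 lands with bottom-row=2; cleared 0 line(s) (total 0); column heights now [0 2 2 6 0], max=6
Drop 3: J rot1 at col 2 lands with bottom-row=4; cleared 0 line(s) (total 0); column heights now [0 2 7 7 0], max=7
Drop 4: T rot0 at col 2 lands with bottom-row=7; cleared 0 line(s) (total 0); column heights now [0 2 8 9 8], max=9

Answer: 0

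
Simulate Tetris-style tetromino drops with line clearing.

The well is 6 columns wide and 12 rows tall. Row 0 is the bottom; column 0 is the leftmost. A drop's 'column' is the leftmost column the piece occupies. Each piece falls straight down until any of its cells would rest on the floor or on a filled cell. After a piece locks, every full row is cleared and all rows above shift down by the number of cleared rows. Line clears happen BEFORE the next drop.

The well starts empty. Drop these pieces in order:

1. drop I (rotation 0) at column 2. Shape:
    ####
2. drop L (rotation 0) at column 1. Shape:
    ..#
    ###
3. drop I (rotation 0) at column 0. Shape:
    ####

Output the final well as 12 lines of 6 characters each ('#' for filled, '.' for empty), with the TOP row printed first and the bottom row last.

Answer: ......
......
......
......
......
......
......
......
####..
...#..
.###..
..####

Derivation:
Drop 1: I rot0 at col 2 lands with bottom-row=0; cleared 0 line(s) (total 0); column heights now [0 0 1 1 1 1], max=1
Drop 2: L rot0 at col 1 lands with bottom-row=1; cleared 0 line(s) (total 0); column heights now [0 2 2 3 1 1], max=3
Drop 3: I rot0 at col 0 lands with bottom-row=3; cleared 0 line(s) (total 0); column heights now [4 4 4 4 1 1], max=4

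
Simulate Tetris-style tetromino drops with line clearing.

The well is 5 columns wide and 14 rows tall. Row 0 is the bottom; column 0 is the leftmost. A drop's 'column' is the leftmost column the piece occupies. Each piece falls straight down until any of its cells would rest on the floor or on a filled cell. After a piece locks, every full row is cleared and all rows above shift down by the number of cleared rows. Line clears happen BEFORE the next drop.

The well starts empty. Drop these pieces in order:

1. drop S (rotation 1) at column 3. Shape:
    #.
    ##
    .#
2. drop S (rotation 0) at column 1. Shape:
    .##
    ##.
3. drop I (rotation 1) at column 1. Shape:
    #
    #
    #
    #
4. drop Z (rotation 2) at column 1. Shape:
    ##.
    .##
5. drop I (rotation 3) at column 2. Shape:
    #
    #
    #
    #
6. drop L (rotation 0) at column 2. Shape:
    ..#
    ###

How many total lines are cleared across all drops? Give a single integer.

Answer: 0

Derivation:
Drop 1: S rot1 at col 3 lands with bottom-row=0; cleared 0 line(s) (total 0); column heights now [0 0 0 3 2], max=3
Drop 2: S rot0 at col 1 lands with bottom-row=2; cleared 0 line(s) (total 0); column heights now [0 3 4 4 2], max=4
Drop 3: I rot1 at col 1 lands with bottom-row=3; cleared 0 line(s) (total 0); column heights now [0 7 4 4 2], max=7
Drop 4: Z rot2 at col 1 lands with bottom-row=6; cleared 0 line(s) (total 0); column heights now [0 8 8 7 2], max=8
Drop 5: I rot3 at col 2 lands with bottom-row=8; cleared 0 line(s) (total 0); column heights now [0 8 12 7 2], max=12
Drop 6: L rot0 at col 2 lands with bottom-row=12; cleared 0 line(s) (total 0); column heights now [0 8 13 13 14], max=14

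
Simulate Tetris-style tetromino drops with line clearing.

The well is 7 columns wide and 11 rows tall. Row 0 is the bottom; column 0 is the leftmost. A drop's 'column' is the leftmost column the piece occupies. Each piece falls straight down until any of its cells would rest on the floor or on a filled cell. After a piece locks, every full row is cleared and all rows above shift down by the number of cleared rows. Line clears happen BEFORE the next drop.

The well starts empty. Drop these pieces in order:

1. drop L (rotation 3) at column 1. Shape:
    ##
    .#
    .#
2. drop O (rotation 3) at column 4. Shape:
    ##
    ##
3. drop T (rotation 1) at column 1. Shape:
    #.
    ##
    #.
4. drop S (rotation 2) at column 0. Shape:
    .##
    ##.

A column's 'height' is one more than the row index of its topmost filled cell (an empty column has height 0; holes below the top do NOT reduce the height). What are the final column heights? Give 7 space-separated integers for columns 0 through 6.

Answer: 7 8 8 0 2 2 0

Derivation:
Drop 1: L rot3 at col 1 lands with bottom-row=0; cleared 0 line(s) (total 0); column heights now [0 3 3 0 0 0 0], max=3
Drop 2: O rot3 at col 4 lands with bottom-row=0; cleared 0 line(s) (total 0); column heights now [0 3 3 0 2 2 0], max=3
Drop 3: T rot1 at col 1 lands with bottom-row=3; cleared 0 line(s) (total 0); column heights now [0 6 5 0 2 2 0], max=6
Drop 4: S rot2 at col 0 lands with bottom-row=6; cleared 0 line(s) (total 0); column heights now [7 8 8 0 2 2 0], max=8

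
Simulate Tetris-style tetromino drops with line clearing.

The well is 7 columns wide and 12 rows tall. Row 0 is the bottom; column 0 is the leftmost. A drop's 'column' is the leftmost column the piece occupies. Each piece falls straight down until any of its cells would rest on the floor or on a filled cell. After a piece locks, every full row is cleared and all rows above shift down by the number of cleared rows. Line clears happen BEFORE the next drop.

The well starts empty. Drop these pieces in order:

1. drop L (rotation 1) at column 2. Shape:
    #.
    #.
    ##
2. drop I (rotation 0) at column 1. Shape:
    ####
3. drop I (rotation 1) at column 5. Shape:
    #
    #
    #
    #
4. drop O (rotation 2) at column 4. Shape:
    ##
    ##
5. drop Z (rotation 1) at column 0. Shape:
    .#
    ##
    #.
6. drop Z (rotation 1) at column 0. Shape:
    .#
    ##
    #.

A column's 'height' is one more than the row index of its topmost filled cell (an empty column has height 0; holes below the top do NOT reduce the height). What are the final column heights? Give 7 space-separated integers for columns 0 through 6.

Drop 1: L rot1 at col 2 lands with bottom-row=0; cleared 0 line(s) (total 0); column heights now [0 0 3 1 0 0 0], max=3
Drop 2: I rot0 at col 1 lands with bottom-row=3; cleared 0 line(s) (total 0); column heights now [0 4 4 4 4 0 0], max=4
Drop 3: I rot1 at col 5 lands with bottom-row=0; cleared 0 line(s) (total 0); column heights now [0 4 4 4 4 4 0], max=4
Drop 4: O rot2 at col 4 lands with bottom-row=4; cleared 0 line(s) (total 0); column heights now [0 4 4 4 6 6 0], max=6
Drop 5: Z rot1 at col 0 lands with bottom-row=3; cleared 0 line(s) (total 0); column heights now [5 6 4 4 6 6 0], max=6
Drop 6: Z rot1 at col 0 lands with bottom-row=5; cleared 0 line(s) (total 0); column heights now [7 8 4 4 6 6 0], max=8

Answer: 7 8 4 4 6 6 0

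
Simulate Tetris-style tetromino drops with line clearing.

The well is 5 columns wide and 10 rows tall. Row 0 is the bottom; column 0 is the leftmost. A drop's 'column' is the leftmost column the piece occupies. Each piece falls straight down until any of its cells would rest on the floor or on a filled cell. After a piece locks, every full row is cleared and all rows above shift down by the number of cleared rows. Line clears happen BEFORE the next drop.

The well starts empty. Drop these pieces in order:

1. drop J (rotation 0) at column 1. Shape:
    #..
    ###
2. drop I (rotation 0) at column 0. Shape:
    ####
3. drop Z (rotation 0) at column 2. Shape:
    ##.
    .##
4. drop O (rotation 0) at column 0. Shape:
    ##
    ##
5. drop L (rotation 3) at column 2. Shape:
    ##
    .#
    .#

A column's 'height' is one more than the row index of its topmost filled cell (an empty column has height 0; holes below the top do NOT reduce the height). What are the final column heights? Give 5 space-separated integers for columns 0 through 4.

Drop 1: J rot0 at col 1 lands with bottom-row=0; cleared 0 line(s) (total 0); column heights now [0 2 1 1 0], max=2
Drop 2: I rot0 at col 0 lands with bottom-row=2; cleared 0 line(s) (total 0); column heights now [3 3 3 3 0], max=3
Drop 3: Z rot0 at col 2 lands with bottom-row=3; cleared 0 line(s) (total 0); column heights now [3 3 5 5 4], max=5
Drop 4: O rot0 at col 0 lands with bottom-row=3; cleared 0 line(s) (total 0); column heights now [5 5 5 5 4], max=5
Drop 5: L rot3 at col 2 lands with bottom-row=5; cleared 0 line(s) (total 0); column heights now [5 5 8 8 4], max=8

Answer: 5 5 8 8 4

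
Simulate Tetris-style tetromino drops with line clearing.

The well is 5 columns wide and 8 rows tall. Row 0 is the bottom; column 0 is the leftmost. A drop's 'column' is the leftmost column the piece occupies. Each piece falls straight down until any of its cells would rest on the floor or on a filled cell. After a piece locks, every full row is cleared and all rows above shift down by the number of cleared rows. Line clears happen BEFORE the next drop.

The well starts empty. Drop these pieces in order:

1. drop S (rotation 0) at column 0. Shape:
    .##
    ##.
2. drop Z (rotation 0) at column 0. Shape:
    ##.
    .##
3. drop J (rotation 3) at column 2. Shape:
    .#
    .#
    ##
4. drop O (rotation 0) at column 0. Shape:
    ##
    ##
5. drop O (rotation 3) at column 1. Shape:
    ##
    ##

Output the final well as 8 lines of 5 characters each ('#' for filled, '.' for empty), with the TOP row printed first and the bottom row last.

Answer: .##..
.##..
##.#.
##.#.
####.
.##..
.##..
##...

Derivation:
Drop 1: S rot0 at col 0 lands with bottom-row=0; cleared 0 line(s) (total 0); column heights now [1 2 2 0 0], max=2
Drop 2: Z rot0 at col 0 lands with bottom-row=2; cleared 0 line(s) (total 0); column heights now [4 4 3 0 0], max=4
Drop 3: J rot3 at col 2 lands with bottom-row=3; cleared 0 line(s) (total 0); column heights now [4 4 4 6 0], max=6
Drop 4: O rot0 at col 0 lands with bottom-row=4; cleared 0 line(s) (total 0); column heights now [6 6 4 6 0], max=6
Drop 5: O rot3 at col 1 lands with bottom-row=6; cleared 0 line(s) (total 0); column heights now [6 8 8 6 0], max=8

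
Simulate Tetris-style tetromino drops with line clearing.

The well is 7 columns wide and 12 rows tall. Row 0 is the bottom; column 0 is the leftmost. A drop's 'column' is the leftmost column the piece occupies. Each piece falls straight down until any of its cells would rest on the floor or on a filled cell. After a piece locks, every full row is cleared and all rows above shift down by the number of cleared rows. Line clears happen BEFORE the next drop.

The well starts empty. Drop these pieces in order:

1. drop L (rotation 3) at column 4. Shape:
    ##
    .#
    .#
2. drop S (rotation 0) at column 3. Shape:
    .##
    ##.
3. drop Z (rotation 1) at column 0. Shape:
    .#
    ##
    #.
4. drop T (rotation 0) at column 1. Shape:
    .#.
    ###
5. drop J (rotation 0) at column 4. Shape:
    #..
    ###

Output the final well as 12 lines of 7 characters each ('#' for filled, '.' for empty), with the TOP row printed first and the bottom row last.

Drop 1: L rot3 at col 4 lands with bottom-row=0; cleared 0 line(s) (total 0); column heights now [0 0 0 0 3 3 0], max=3
Drop 2: S rot0 at col 3 lands with bottom-row=3; cleared 0 line(s) (total 0); column heights now [0 0 0 4 5 5 0], max=5
Drop 3: Z rot1 at col 0 lands with bottom-row=0; cleared 0 line(s) (total 0); column heights now [2 3 0 4 5 5 0], max=5
Drop 4: T rot0 at col 1 lands with bottom-row=4; cleared 0 line(s) (total 0); column heights now [2 5 6 5 5 5 0], max=6
Drop 5: J rot0 at col 4 lands with bottom-row=5; cleared 0 line(s) (total 0); column heights now [2 5 6 5 7 6 6], max=7

Answer: .......
.......
.......
.......
.......
....#..
..#.###
.#####.
...##..
.#..##.
##...#.
#....#.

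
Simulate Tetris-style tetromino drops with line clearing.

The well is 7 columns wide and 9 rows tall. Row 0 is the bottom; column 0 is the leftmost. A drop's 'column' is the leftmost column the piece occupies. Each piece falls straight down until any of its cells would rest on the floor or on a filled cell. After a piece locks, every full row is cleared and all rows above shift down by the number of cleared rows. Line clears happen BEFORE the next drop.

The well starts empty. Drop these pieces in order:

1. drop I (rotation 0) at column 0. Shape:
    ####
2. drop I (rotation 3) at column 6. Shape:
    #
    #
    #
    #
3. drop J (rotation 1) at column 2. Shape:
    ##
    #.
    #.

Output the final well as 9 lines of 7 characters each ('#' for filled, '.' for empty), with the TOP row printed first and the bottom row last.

Answer: .......
.......
.......
.......
.......
..##..#
..#...#
..#...#
####..#

Derivation:
Drop 1: I rot0 at col 0 lands with bottom-row=0; cleared 0 line(s) (total 0); column heights now [1 1 1 1 0 0 0], max=1
Drop 2: I rot3 at col 6 lands with bottom-row=0; cleared 0 line(s) (total 0); column heights now [1 1 1 1 0 0 4], max=4
Drop 3: J rot1 at col 2 lands with bottom-row=1; cleared 0 line(s) (total 0); column heights now [1 1 4 4 0 0 4], max=4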